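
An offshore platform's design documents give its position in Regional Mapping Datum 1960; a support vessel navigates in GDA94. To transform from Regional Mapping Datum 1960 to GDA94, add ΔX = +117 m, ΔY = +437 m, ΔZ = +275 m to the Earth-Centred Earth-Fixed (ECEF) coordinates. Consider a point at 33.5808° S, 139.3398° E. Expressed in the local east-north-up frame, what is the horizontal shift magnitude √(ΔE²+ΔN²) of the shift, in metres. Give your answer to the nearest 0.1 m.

The local east axis at (φ, λ) is (−sin λ, cos λ, 0), so ΔE = −sin(139.3398°)·117 + cos(139.3398°)·437 = -407.74 m.
The local north axis is (−sin φ cos λ, −sin φ sin λ, cos φ), giving ΔN = -49.091 + 157.491 + 229.104 = 337.50 m.
Horizontal magnitude = √(ΔE² + ΔN²) = √((-407.74)² + 337.50²) = 529.30 m.

529.3 m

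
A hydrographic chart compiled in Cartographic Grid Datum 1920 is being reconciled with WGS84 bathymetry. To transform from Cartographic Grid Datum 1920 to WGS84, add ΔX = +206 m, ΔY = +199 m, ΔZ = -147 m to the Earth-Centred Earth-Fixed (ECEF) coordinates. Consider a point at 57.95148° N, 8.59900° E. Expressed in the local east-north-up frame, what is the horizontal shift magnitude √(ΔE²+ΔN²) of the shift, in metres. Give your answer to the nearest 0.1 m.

321.9 m

The local east axis at (φ, λ) is (−sin λ, cos λ, 0), so ΔE = −sin(8.59900°)·206 + cos(8.59900°)·199 = 165.96 m.
The local north axis is (−sin φ cos λ, −sin φ sin λ, cos φ), giving ΔN = -172.643 − 25.220 − 78.004 = -275.87 m.
Horizontal magnitude = √(ΔE² + ΔN²) = √(165.96² + (-275.87)²) = 321.94 m.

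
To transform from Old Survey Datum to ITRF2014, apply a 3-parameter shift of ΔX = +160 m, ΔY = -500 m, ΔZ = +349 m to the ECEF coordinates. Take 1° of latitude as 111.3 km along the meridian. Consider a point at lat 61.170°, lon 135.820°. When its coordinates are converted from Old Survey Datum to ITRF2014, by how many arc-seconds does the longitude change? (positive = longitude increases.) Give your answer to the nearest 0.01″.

sin φ = 0.876054, cos φ = 0.482212, sin λ = 0.696915, cos λ = -0.717154.
East component: ΔE = −sin λ·ΔX + cos λ·ΔY = −(0.696915)(160) + (-0.717154)(-500) = 247.07 m.
1° of latitude spans 111300 m; at latitude φ, 1° of longitude spans that × cos φ = 53670.2 m, so Δλ = 247.07 / 53670.2 × 3600 = 16.573″.

Δλ = 16.57″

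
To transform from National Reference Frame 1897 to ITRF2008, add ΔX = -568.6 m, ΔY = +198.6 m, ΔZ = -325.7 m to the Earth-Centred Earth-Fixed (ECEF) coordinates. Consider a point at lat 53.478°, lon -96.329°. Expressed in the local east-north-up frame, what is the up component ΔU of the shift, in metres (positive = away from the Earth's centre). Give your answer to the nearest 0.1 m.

At φ = 53.478°, λ = -96.329°: sin φ = 0.803628, cos φ = 0.595131, sin λ = -0.993905, cos λ = -0.110237.
ΔU = cos φ cos λ·ΔX + cos φ sin λ·ΔY + sin φ·ΔZ = (0.595131)(-0.110237)(-568.6) + (0.595131)(-0.993905)(198.6) + (0.803628)(-325.7) = -341.91 m.

ΔU = -341.9 m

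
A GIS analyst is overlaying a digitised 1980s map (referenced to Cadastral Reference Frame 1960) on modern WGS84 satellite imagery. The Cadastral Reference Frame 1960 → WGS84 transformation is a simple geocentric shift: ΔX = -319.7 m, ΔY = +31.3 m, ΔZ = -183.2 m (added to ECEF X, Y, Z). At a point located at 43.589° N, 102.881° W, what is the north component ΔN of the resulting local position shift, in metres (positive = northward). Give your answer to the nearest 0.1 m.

At φ = 43.589°, λ = -102.881°: sin φ = 0.689481, cos φ = 0.724304, sin λ = -0.974835, cos λ = -0.222927.
ΔN = −sin φ cos λ·ΔX − sin φ sin λ·ΔY + cos φ·ΔZ = −(0.689481)(-0.222927)(-319.7) − (0.689481)(-0.974835)(31.3) + (0.724304)(-183.2) = -160.79 m.

ΔN = -160.8 m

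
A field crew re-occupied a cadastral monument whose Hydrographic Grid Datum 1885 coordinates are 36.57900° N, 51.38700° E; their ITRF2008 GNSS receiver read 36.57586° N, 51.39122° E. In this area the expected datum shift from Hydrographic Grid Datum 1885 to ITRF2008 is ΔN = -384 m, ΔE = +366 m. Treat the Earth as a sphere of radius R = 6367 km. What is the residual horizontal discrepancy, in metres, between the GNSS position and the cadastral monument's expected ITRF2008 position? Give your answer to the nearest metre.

Observed coordinate differences: Δφ = -0.00314°, Δλ = +0.00422°.
Converting to metres (1° lat = 111125 m, cos φ = 0.803036): observed ΔN = -348.9 m, observed ΔE = 376.6 m.
Subtracting the expected shift leaves a residual of -348.9 − (-384) = 35.1 m north and 376.6 − (366) = 10.6 m east.
Residual distance = √(35.1² + 10.6²) = 36.6 m.

37 m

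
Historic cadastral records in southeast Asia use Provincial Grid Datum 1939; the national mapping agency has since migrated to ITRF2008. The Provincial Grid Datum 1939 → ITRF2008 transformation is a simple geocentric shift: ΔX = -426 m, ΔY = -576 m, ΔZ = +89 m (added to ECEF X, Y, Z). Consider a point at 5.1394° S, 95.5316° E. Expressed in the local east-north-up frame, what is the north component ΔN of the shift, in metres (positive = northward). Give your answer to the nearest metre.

At φ = -5.1394°, λ = 95.5316°: sin φ = -0.089579, cos φ = 0.995980, sin λ = 0.995343, cos λ = -0.096395.
ΔN = −sin φ cos λ·ΔX − sin φ sin λ·ΔY + cos φ·ΔZ = −(-0.089579)(-0.096395)(-426) − (-0.089579)(0.995343)(-576) + (0.995980)(89) = 40.96 m.

ΔN = 41 m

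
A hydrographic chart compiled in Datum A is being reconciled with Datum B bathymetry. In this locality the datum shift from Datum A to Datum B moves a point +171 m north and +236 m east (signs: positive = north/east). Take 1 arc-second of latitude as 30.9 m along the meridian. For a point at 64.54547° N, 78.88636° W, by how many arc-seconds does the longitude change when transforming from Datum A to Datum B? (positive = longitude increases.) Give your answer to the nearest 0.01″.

At latitude 64.54547°, cos φ = 0.429795.
1″ of longitude at this latitude = 30.90 × cos φ = 13.2807 m, so Δλ = 236.0 / 13.2807 = 17.770″.

Δλ = 17.77″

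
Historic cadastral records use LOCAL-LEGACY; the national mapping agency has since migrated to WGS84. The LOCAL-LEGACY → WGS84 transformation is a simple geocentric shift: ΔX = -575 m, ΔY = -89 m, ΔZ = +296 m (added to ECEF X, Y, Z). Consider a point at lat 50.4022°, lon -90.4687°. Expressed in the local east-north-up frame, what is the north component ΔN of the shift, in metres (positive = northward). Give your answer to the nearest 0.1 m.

ΔN = 116.5 m

The local north axis is (−sin φ cos λ, −sin φ sin λ, cos φ), giving ΔN = -3.624 − 68.576 + 188.669 = 116.47 m.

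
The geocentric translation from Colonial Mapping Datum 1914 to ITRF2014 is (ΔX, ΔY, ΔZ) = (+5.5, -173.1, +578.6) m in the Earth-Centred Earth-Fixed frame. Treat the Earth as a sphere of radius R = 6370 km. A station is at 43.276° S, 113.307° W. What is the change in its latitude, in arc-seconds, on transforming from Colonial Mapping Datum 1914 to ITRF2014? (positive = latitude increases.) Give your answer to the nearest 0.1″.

Δφ = 17.1″

sin φ = -0.685513, cos φ = 0.728060, sin λ = -0.918398, cos λ = -0.395658.
North component: ΔN = −sin φ cos λ·ΔX − sin φ sin λ·ΔY + cos φ·ΔZ = −(-0.685513)(-0.395658)(5.5) − (-0.685513)(-0.918398)(-173.1) + (0.728060)(578.6) = 528.74 m.
1° of latitude spans πR/180 = 111177 m, so Δφ = 528.74 / 111177 × 3600 = 17.121″.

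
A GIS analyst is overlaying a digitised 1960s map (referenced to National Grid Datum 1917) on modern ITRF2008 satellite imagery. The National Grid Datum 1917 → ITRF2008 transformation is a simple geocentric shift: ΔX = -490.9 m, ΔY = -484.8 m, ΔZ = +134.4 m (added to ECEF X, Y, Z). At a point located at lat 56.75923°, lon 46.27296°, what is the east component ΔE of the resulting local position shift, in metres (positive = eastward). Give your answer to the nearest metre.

ΔE = 20 m

The local east axis at (φ, λ) is (−sin λ, cos λ, 0), so ΔE = −sin(46.27296°)·(-490.9) + cos(46.27296°)·(-484.8) = 19.64 m.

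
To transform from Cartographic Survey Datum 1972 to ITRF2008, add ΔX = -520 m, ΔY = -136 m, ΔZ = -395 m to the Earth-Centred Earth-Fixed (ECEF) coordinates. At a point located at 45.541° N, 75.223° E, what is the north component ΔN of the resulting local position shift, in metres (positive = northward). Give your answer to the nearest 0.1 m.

At φ = 45.541°, λ = 75.223°: sin φ = 0.713752, cos φ = 0.700399, sin λ = 0.966926, cos λ = 0.255058.
ΔN = −sin φ cos λ·ΔX − sin φ sin λ·ΔY + cos φ·ΔZ = −(0.713752)(0.255058)(-520) − (0.713752)(0.966926)(-136) + (0.700399)(-395) = -88.13 m.

ΔN = -88.1 m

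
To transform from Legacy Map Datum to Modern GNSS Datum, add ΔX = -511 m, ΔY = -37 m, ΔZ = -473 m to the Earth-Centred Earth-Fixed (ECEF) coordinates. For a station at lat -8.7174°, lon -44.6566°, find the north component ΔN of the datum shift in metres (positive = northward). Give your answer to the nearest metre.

At φ = -8.7174°, λ = -44.6566°: sin φ = -0.151561, cos φ = 0.988448, sin λ = -0.702856, cos λ = 0.711332.
ΔN = −sin φ cos λ·ΔX − sin φ sin λ·ΔY + cos φ·ΔZ = −(-0.151561)(0.711332)(-511) − (-0.151561)(-0.702856)(-37) + (0.988448)(-473) = -518.69 m.

ΔN = -519 m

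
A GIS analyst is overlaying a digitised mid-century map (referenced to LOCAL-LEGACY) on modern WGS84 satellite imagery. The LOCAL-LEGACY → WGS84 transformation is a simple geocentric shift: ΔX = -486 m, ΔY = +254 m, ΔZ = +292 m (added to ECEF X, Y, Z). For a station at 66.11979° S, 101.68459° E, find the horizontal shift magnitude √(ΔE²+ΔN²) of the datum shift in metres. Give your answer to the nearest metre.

At φ = -66.11979°, λ = 101.68459°: sin φ = -0.914394, cos φ = 0.404826, sin λ = 0.979277, cos λ = -0.202524.
ΔE = −sin λ·ΔX + cos λ·ΔY = −(0.979277)·(-486) + (-0.202524)·(254) = 424.49 m.
ΔN = −sin φ cos λ·ΔX − sin φ sin λ·ΔY + cos φ·ΔZ = −(-0.914394)(-0.202524)(-486) − (-0.914394)(0.979277)(254) + (0.404826)(292) = 435.65 m.
Horizontal magnitude = √(ΔE² + ΔN²) = √(424.49² + 435.65²) = 608.26 m.

608 m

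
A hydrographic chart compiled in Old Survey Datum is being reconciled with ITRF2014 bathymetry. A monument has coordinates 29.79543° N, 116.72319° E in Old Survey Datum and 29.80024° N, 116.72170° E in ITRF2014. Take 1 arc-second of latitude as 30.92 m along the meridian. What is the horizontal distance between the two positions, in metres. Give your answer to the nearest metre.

554 m

Δφ = 29.80024° − 29.79543° = +0.00481°; Δλ = 116.72170° − 116.72319° = -0.00149°.
1° of latitude = 3600 × 30.92 = 111312 m.
ΔN = Δφ × 111312 = 535.4 m; ΔE = Δλ × 111312 × cos(29.79543°) = -0.00149 × 111312 × 0.867805 = -143.9 m.
Distance = √(ΔE² + ΔN²) = √((-143.9)² + 535.4²) = 554.4 m.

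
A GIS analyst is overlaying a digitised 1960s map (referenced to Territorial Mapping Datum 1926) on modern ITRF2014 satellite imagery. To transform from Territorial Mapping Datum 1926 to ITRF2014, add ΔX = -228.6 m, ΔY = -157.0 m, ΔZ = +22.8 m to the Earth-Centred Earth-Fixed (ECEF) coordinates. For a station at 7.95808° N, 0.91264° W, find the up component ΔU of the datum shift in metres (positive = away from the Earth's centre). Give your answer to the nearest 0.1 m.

At φ = 7.95808°, λ = -0.91264°: sin φ = 0.138449, cos φ = 0.990370, sin λ = -0.015928, cos λ = 0.999873.
ΔU = cos φ cos λ·ΔX + cos φ sin λ·ΔY + sin φ·ΔZ = (0.990370)(0.999873)(-228.6) + (0.990370)(-0.015928)(-157.0) + (0.138449)(22.8) = -220.74 m.

ΔU = -220.7 m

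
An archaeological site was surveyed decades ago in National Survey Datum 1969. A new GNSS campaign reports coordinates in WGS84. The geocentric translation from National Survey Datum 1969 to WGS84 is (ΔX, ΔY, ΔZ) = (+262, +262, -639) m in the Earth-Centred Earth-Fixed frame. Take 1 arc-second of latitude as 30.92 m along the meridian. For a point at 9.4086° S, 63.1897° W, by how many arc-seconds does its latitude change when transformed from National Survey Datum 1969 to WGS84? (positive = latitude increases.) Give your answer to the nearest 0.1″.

Δφ = -21.0″

sin φ = -0.163474, cos φ = 0.986548, sin λ = -0.892505, cos λ = 0.451038.
North component: ΔN = −sin φ cos λ·ΔX − sin φ sin λ·ΔY + cos φ·ΔZ = −(-0.163474)(0.451038)(262) − (-0.163474)(-0.892505)(262) + (0.986548)(-639) = -649.31 m.
1° of latitude spans 3600 × 30.92 = 111312 m, so Δφ = -649.31 / 111312 × 3600 = -21.000″.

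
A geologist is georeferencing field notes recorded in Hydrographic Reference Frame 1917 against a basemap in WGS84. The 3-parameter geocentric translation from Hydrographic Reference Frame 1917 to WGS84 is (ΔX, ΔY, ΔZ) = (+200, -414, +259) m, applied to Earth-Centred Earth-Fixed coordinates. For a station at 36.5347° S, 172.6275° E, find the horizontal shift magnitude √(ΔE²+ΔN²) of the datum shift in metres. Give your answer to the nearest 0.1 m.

The local east axis at (φ, λ) is (−sin λ, cos λ, 0), so ΔE = −sin(172.6275°)·200 + cos(172.6275°)·(-414) = 384.91 m.
The local north axis is (−sin φ cos λ, −sin φ sin λ, cos φ), giving ΔN = -118.078 − 31.625 + 208.106 = 58.40 m.
Horizontal magnitude = √(ΔE² + ΔN²) = √(384.91² + 58.40²) = 389.32 m.

389.3 m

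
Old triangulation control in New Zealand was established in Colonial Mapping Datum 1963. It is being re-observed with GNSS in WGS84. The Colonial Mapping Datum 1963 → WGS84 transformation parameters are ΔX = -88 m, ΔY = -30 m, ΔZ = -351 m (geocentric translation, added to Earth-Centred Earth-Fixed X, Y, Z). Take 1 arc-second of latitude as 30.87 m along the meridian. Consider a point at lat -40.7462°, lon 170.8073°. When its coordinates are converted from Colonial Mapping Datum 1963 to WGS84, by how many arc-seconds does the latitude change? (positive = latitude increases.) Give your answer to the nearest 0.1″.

sin φ = -0.652710, cos φ = 0.757608, sin λ = 0.159755, cos λ = -0.987157.
North component: ΔN = −sin φ cos λ·ΔX − sin φ sin λ·ΔY + cos φ·ΔZ = −(-0.652710)(-0.987157)(-88) − (-0.652710)(0.159755)(-30) + (0.757608)(-351) = -212.35 m.
1° of latitude spans 3600 × 30.87 = 111132 m, so Δφ = -212.35 / 111132 × 3600 = -6.879″.

Δφ = -6.9″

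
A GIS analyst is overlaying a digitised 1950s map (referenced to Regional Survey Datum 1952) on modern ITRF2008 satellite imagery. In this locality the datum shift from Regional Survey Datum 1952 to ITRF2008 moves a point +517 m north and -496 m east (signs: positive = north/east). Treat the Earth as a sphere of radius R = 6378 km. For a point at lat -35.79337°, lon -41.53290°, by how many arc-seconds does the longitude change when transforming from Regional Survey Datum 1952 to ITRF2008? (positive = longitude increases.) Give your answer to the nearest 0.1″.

At latitude -35.79337°, cos φ = 0.811132.
One radian of longitude at latitude φ spans R cos φ, so Δλ = ΔE / (R cos φ) = -496.0 / (6378000 × 0.811132) = -9.5875e-05 rad = -19.776″.

Δλ = -19.8″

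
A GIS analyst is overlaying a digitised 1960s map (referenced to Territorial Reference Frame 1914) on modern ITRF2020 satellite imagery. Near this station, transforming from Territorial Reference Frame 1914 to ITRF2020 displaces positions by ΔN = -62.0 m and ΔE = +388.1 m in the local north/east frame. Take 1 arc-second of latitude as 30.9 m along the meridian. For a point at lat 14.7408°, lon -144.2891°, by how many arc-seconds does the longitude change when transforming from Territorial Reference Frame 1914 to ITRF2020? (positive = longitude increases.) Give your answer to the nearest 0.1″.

Δλ = 13.0″

At latitude 14.7408°, cos φ = 0.967087.
1″ of longitude at this latitude = 30.90 × cos φ = 29.8830 m, so Δλ = 388.1 / 29.8830 = 12.987″.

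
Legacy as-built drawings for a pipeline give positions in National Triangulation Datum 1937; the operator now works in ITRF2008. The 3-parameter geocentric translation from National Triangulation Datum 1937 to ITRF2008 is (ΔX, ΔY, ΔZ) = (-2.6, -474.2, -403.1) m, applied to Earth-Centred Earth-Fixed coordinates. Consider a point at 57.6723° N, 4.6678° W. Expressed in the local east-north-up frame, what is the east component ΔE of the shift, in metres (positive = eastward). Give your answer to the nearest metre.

ΔE = -473 m

The local east axis at (φ, λ) is (−sin λ, cos λ, 0), so ΔE = −sin(-4.6678°)·(-2.6) + cos(-4.6678°)·(-474.2) = -472.84 m.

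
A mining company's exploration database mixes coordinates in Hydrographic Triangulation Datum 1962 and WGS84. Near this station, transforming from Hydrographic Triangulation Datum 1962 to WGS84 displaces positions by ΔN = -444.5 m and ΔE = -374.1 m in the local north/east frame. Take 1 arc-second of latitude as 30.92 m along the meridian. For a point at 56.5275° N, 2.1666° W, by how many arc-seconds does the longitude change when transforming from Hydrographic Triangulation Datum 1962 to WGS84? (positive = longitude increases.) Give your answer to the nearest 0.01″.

At latitude 56.5275°, cos φ = 0.551537.
1″ of longitude at this latitude = 30.92 × cos φ = 17.0535 m, so Δλ = -374.1 / 17.0535 = -21.937″.

Δλ = -21.94″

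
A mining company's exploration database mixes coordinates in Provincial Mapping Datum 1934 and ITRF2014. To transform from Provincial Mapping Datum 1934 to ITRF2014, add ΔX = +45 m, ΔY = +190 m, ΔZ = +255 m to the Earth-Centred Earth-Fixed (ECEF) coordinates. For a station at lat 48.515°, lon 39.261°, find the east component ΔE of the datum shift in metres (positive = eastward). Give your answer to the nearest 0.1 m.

ΔE = 118.6 m

The local east axis at (φ, λ) is (−sin λ, cos λ, 0), so ΔE = −sin(39.261°)·45 + cos(39.261°)·190 = 118.63 m.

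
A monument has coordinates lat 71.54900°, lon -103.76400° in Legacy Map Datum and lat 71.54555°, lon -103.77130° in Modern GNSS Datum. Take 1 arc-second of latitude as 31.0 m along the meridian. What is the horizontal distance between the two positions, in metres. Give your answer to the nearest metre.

Δφ = 71.54555° − 71.54900° = -0.00345°; Δλ = -103.77130° − -103.76400° = -0.00730°.
1° of latitude = 3600 × 31.00 = 111600 m.
ΔN = Δφ × 111600 = -385.0 m; ΔE = Δλ × 111600 × cos(71.54900°) = -0.00730 × 111600 × 0.316494 = -257.8 m.
Distance = √(ΔE² + ΔN²) = √((-257.8)² + (-385.0)²) = 463.4 m.

463 m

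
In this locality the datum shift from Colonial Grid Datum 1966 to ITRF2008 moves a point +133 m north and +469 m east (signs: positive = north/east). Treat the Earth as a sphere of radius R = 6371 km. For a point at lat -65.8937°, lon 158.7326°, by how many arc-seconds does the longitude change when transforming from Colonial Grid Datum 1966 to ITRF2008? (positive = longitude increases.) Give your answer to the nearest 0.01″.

Δλ = 37.18″

At latitude -65.8937°, cos φ = 0.408431.
One radian of longitude at latitude φ spans R cos φ, so Δλ = ΔE / (R cos φ) = 469.0 / (6371000 × 0.408431) = 1.8024e-04 rad = 37.177″.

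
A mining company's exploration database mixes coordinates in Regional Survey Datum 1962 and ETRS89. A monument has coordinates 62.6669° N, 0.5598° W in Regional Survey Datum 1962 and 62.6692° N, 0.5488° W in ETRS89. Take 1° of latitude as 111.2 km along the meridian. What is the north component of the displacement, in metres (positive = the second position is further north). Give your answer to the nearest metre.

Δφ = 62.6692° − 62.6669° = +0.0023°; Δλ = -0.5488° − -0.5598° = +0.0110°.
ΔN = Δφ × 111200 = 255.8 m; ΔE = Δλ × 111200 × cos(62.6669°) = +0.0110 × 111200 × 0.459163 = 561.6 m.

ΔN = 256 m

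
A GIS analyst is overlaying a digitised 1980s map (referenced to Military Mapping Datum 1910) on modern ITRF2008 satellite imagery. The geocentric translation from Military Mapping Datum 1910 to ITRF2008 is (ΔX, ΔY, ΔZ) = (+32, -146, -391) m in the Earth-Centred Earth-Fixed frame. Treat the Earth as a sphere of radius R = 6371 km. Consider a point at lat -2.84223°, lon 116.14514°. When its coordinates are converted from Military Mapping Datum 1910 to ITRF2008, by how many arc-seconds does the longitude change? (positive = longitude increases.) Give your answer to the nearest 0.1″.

sin φ = -0.049586, cos φ = 0.998770, sin λ = 0.897681, cos λ = -0.440647.
East component: ΔE = −sin λ·ΔX + cos λ·ΔY = −(0.897681)(32) + (-0.440647)(-146) = 35.61 m.
1° of latitude spans πR/180 = 111195 m; at latitude φ, 1° of longitude spans that × cos φ = 111058.1 m, so Δλ = 35.61 / 111058.1 × 3600 = 1.154″.

Δλ = 1.2″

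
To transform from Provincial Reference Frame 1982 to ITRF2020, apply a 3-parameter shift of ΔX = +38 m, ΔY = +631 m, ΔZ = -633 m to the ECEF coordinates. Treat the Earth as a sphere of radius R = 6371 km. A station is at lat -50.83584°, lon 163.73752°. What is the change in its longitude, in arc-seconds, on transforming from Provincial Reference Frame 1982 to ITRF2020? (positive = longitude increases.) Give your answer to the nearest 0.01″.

Δλ = -31.60″

sin φ = -0.775340, cos φ = 0.631544, sin λ = 0.280038, cos λ = -0.959989.
East component: ΔE = −sin λ·ΔX + cos λ·ΔY = −(0.280038)(38) + (-0.959989)(631) = -616.39 m.
1° of latitude spans πR/180 = 111195 m; at latitude φ, 1° of longitude spans that × cos φ = 70224.5 m, so Δλ = -616.39 / 70224.5 × 3600 = -31.599″.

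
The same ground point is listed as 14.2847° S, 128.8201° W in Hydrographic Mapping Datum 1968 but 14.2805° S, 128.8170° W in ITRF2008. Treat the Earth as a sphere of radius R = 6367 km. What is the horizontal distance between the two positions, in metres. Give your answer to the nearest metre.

Δφ = -14.2805° − -14.2847° = +0.0042°; Δλ = -128.8170° − -128.8201° = +0.0031°.
1° along a meridian = πR/180 = 111125 m.
ΔN = Δφ × 111125 = 466.7 m; ΔE = Δλ × 111125 × cos(-14.2847°) = +0.0031 × 111125 × 0.969082 = 333.8 m.
Distance = √(ΔE² + ΔN²) = √(333.8² + 466.7²) = 573.8 m.

574 m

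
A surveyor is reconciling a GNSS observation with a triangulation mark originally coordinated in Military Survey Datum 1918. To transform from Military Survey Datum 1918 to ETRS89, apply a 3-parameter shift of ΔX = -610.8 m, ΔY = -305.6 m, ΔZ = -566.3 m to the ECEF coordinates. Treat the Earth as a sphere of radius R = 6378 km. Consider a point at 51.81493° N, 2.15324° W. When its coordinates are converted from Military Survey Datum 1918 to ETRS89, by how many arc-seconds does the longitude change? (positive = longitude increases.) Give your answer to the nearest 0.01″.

Δλ = -17.18″

sin φ = 0.786018, cos φ = 0.618204, sin λ = -0.037572, cos λ = 0.999294.
East component: ΔE = −sin λ·ΔX + cos λ·ΔY = −(-0.037572)(-610.8) + (0.999294)(-305.6) = -328.33 m.
1° of latitude spans πR/180 = 111317 m; at latitude φ, 1° of longitude spans that × cos φ = 68816.6 m, so Δλ = -328.33 / 68816.6 × 3600 = -17.176″.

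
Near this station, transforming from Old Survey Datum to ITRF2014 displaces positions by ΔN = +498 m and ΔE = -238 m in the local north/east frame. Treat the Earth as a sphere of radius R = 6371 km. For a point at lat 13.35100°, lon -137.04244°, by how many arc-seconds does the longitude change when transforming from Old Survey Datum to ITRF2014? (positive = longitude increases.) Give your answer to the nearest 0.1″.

Δλ = -7.9″

At latitude 13.35100°, cos φ = 0.972974.
One radian of longitude at latitude φ spans R cos φ, so Δλ = ΔE / (R cos φ) = -238.0 / (6371000 × 0.972974) = -3.8394e-05 rad = -7.919″.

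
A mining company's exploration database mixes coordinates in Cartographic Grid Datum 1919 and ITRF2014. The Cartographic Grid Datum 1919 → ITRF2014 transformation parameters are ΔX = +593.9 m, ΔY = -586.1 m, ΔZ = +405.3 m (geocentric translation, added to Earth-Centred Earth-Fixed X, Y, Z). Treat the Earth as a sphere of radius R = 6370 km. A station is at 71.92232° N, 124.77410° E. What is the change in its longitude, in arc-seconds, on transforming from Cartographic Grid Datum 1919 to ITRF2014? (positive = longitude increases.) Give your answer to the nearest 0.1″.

sin φ = 0.950637, cos φ = 0.310306, sin λ = 0.821407, cos λ = -0.570342.
East component: ΔE = −sin λ·ΔX + cos λ·ΔY = −(0.821407)(593.9) + (-0.570342)(-586.1) = -153.56 m.
1° of latitude spans πR/180 = 111177 m; at latitude φ, 1° of longitude spans that × cos φ = 34499.1 m, so Δλ = -153.56 / 34499.1 × 3600 = -16.024″.

Δλ = -16.0″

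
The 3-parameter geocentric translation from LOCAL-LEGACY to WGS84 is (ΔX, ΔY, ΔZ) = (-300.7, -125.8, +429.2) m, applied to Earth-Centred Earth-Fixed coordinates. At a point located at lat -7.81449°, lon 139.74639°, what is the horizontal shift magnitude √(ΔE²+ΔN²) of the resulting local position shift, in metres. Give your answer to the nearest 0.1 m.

531.6 m

At φ = -7.81449°, λ = 139.74639°: sin φ = -0.135966, cos φ = 0.990713, sin λ = 0.646172, cos λ = -0.763192.
ΔE = −sin λ·ΔX + cos λ·ΔY = −(0.646172)·(-300.7) + (-0.763192)·(-125.8) = 290.31 m.
ΔN = −sin φ cos λ·ΔX − sin φ sin λ·ΔY + cos φ·ΔZ = −(-0.135966)(-0.763192)(-300.7) − (-0.135966)(0.646172)(-125.8) + (0.990713)(429.2) = 445.36 m.
Horizontal magnitude = √(ΔE² + ΔN²) = √(290.31² + 445.36²) = 531.63 m.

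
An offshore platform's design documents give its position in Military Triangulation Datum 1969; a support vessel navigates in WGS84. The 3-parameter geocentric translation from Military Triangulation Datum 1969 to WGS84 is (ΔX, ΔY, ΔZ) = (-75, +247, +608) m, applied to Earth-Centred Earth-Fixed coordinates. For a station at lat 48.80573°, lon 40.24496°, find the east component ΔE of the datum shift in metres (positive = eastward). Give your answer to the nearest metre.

ΔE = 237 m

At φ = 48.80573°, λ = 40.24496°: sin φ = 0.752481, cos φ = 0.658614, sin λ = 0.646057, cos λ = 0.763289.
ΔE = −sin λ·ΔX + cos λ·ΔY = −(0.646057)·(-75) + (0.763289)·(247) = 236.99 m.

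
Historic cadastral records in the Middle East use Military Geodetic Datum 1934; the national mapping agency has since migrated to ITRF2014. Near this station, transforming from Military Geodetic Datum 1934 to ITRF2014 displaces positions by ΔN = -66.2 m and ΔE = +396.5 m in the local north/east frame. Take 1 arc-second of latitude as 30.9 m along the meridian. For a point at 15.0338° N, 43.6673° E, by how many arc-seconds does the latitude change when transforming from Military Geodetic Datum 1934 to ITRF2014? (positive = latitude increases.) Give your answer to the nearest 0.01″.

1″ of latitude = 30.90 m, so Δφ = -66.2 / 30.90 = -2.142″.

Δφ = -2.14″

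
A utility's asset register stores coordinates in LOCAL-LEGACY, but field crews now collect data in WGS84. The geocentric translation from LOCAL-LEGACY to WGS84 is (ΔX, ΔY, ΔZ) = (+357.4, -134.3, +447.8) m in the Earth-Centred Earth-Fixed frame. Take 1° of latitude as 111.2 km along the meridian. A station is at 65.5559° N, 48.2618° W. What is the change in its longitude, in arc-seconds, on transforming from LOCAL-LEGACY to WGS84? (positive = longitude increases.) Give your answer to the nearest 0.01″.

Δλ = 13.87″

sin φ = 0.910365, cos φ = 0.413805, sin λ = -0.746194, cos λ = 0.665728.
East component: ΔE = −sin λ·ΔX + cos λ·ΔY = −(-0.746194)(357.4) + (0.665728)(-134.3) = 177.28 m.
1° of latitude spans 111200 m; at latitude φ, 1° of longitude spans that × cos φ = 46015.1 m, so Δλ = 177.28 / 46015.1 × 3600 = 13.870″.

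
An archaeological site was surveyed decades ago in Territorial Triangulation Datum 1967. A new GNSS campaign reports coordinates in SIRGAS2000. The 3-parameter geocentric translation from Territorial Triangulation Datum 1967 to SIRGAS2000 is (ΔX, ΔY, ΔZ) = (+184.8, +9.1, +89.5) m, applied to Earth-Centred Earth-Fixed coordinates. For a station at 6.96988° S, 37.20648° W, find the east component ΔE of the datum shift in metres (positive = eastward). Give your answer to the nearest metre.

ΔE = 119 m

The local east axis at (φ, λ) is (−sin λ, cos λ, 0), so ΔE = −sin(-37.20648°)·184.8 + cos(-37.20648°)·9.1 = 118.99 m.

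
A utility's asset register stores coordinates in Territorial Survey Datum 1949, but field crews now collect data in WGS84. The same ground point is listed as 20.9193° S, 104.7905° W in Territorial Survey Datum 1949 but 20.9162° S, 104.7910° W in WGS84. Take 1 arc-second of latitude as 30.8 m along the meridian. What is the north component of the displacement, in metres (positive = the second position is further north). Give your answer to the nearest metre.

Δφ = -20.9162° − -20.9193° = +0.0031°; Δλ = -104.7910° − -104.7905° = -0.0005°.
1° of latitude = 3600 × 30.80 = 110880 m.
ΔN = Δφ × 110880 = 343.7 m; ΔE = Δλ × 110880 × cos(-20.9193°) = -0.0005 × 110880 × 0.934084 = -51.8 m.

ΔN = 344 m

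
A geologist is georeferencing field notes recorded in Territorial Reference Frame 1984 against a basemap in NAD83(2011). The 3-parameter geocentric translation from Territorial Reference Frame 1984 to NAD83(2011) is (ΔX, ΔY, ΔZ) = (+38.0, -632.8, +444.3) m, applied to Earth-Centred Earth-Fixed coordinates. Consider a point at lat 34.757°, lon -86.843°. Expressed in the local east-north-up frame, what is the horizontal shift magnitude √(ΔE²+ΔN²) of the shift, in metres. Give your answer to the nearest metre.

At φ = 34.757°, λ = -86.843°: sin φ = 0.570097, cos φ = 0.821577, sin λ = -0.998482, cos λ = 0.055072.
ΔE = −sin λ·ΔX + cos λ·ΔY = −(-0.998482)·(38.0) + (0.055072)·(-632.8) = 3.09 m.
ΔN = −sin φ cos λ·ΔX − sin φ sin λ·ΔY + cos φ·ΔZ = −(0.570097)(0.055072)(38.0) − (0.570097)(-0.998482)(-632.8) + (0.821577)(444.3) = 3.62 m.
Horizontal magnitude = √(ΔE² + ΔN²) = √(3.09² + 3.62²) = 4.76 m.

5 m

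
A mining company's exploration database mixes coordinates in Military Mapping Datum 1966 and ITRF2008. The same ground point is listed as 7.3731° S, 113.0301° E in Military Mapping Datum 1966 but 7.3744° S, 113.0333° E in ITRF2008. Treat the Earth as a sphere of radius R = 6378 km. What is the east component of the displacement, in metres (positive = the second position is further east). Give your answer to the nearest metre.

Δφ = -7.3744° − -7.3731° = -0.0013°; Δλ = 113.0333° − 113.0301° = +0.0032°.
1° along a meridian = πR/180 = 111317 m.
ΔN = Δφ × 111317 = -144.7 m; ΔE = Δλ × 111317 × cos(-7.3731°) = +0.0032 × 111317 × 0.991732 = 353.3 m.

ΔE = 353 m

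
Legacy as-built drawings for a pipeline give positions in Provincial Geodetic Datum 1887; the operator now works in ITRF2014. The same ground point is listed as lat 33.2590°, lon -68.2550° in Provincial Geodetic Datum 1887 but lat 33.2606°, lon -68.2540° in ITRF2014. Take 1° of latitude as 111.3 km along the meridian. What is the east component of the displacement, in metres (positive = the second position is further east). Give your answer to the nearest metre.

Δφ = 33.2606° − 33.2590° = +0.0016°; Δλ = -68.2540° − -68.2550° = +0.0010°.
ΔN = Δφ × 111300 = 178.1 m; ΔE = Δλ × 111300 × cos(33.2590°) = +0.0010 × 111300 × 0.836200 = 93.1 m.

ΔE = 93 m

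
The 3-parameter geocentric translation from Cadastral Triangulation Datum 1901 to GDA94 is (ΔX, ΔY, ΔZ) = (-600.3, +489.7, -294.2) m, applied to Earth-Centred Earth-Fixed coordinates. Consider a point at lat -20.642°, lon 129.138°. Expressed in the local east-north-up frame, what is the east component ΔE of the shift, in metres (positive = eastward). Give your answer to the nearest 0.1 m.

ΔE = 156.5 m

At φ = -20.642°, λ = 129.138°: sin φ = -0.352528, cos φ = 0.935801, sin λ = 0.775628, cos λ = -0.631190.
ΔE = −sin λ·ΔX + cos λ·ΔY = −(0.775628)·(-600.3) + (-0.631190)·(489.7) = 156.52 m.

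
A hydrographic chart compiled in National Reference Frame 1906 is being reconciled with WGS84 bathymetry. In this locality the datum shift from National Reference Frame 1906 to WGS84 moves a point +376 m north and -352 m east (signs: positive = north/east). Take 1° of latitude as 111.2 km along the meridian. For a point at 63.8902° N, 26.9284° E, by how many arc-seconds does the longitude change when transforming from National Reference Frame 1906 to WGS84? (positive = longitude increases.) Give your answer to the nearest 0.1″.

Δλ = -25.9″

At latitude 63.8902°, cos φ = 0.440093.
1° of longitude at this latitude = 111.2 × cos φ = 48.94 km, so Δλ = -352.0 / 48938.3 = -0.0071927° = -25.894″.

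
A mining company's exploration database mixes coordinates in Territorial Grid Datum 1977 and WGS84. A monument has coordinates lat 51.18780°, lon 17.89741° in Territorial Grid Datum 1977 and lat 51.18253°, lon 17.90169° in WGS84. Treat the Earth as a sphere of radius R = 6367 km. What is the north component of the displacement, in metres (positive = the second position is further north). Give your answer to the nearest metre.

Δφ = 51.18253° − 51.18780° = -0.00527°; Δλ = 17.90169° − 17.89741° = +0.00428°.
1° along a meridian = πR/180 = 111125 m.
ΔN = Δφ × 111125 = -585.6 m; ΔE = Δλ × 111125 × cos(51.18780°) = +0.00428 × 111125 × 0.626770 = 298.1 m.

ΔN = -586 m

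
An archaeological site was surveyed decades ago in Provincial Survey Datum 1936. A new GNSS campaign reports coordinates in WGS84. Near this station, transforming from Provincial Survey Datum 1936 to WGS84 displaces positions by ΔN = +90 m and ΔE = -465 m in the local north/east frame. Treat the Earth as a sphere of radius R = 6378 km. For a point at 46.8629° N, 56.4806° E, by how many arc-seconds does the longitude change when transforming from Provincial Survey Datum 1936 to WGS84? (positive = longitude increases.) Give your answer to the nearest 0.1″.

At latitude 46.8629°, cos φ = 0.683746.
One radian of longitude at latitude φ spans R cos φ, so Δλ = ΔE / (R cos φ) = -465.0 / (6378000 × 0.683746) = -1.0663e-04 rad = -21.994″.

Δλ = -22.0″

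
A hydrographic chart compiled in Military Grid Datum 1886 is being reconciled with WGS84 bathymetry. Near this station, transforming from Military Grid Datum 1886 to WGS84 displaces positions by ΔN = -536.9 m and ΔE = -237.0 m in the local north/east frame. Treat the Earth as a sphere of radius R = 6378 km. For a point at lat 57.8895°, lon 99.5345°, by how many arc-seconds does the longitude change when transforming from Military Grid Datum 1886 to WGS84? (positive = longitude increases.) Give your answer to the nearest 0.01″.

At latitude 57.8895°, cos φ = 0.531554.
One radian of longitude at latitude φ spans R cos φ, so Δλ = ΔE / (R cos φ) = -237.0 / (6378000 × 0.531554) = -6.9906e-05 rad = -14.419″.

Δλ = -14.42″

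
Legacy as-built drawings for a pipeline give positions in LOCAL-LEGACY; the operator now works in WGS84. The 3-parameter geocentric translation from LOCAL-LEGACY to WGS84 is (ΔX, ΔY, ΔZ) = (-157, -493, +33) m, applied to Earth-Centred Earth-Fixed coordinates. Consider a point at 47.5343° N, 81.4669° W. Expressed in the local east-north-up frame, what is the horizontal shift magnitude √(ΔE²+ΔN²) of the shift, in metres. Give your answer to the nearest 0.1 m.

393.3 m

The local east axis at (φ, λ) is (−sin λ, cos λ, 0), so ΔE = −sin(-81.4669°)·(-157) + cos(-81.4669°)·(-493) = -228.41 m.
The local north axis is (−sin φ cos λ, −sin φ sin λ, cos φ), giving ΔN = 17.185 − 359.651 + 22.280 = -320.19 m.
Horizontal magnitude = √(ΔE² + ΔN²) = √((-228.41)² + (-320.19)²) = 393.31 m.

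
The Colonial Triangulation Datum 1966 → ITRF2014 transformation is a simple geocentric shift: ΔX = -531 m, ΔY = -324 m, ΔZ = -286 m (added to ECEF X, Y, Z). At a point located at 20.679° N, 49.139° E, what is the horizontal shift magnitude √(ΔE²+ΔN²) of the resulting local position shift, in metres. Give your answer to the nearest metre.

The local east axis at (φ, λ) is (−sin λ, cos λ, 0), so ΔE = −sin(49.139°)·(-531) + cos(49.139°)·(-324) = 189.63 m.
The local north axis is (−sin φ cos λ, −sin φ sin λ, cos φ), giving ΔN = 122.676 + 86.532 − 267.574 = -58.37 m.
Horizontal magnitude = √(ΔE² + ΔN²) = √(189.63² + (-58.37)²) = 198.40 m.

198 m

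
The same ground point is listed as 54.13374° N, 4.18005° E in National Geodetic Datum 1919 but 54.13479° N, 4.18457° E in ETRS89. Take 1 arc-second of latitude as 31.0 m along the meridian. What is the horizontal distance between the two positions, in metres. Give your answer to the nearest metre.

Δφ = 54.13479° − 54.13374° = +0.00105°; Δλ = 4.18457° − 4.18005° = +0.00452°.
1° of latitude = 3600 × 31.00 = 111600 m.
ΔN = Δφ × 111600 = 117.2 m; ΔE = Δλ × 111600 × cos(54.13374°) = +0.00452 × 111600 × 0.585895 = 295.5 m.
Distance = √(ΔE² + ΔN²) = √(295.5² + 117.2²) = 317.9 m.

318 m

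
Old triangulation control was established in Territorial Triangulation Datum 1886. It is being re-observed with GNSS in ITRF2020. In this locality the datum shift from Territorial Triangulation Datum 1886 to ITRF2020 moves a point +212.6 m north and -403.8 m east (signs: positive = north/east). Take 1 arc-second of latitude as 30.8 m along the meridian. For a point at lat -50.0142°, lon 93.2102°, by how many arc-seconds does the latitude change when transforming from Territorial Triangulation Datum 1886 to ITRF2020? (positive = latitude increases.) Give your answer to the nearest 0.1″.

1″ of latitude = 30.80 m, so Δφ = 212.6 / 30.80 = 6.903″.

Δφ = 6.9″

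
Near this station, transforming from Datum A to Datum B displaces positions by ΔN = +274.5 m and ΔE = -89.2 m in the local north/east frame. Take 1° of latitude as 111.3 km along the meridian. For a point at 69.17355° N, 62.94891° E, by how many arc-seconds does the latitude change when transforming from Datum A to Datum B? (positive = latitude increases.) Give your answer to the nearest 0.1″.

Δφ = 8.9″

1° of latitude = 111.3 km, so Δφ = 274.5 / 111300 = 0.0024663° = 8.879″.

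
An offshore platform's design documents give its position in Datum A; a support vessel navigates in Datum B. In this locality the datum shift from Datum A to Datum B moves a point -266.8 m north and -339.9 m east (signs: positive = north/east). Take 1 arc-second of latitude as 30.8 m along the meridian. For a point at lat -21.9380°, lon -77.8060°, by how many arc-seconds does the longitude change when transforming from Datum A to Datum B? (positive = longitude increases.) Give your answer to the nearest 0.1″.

Δλ = -11.9″

At latitude -21.9380°, cos φ = 0.927589.
1″ of longitude at this latitude = 30.80 × cos φ = 28.5697 m, so Δλ = -339.9 / 28.5697 = -11.897″.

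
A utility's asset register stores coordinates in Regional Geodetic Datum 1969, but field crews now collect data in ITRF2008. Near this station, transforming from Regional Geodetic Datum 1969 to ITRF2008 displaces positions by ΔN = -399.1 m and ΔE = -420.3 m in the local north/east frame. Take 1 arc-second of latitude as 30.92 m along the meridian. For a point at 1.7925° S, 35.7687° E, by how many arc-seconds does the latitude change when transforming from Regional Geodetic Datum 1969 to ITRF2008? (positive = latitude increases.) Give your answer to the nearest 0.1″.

1″ of latitude = 30.92 m, so Δφ = -399.1 / 30.92 = -12.908″.

Δφ = -12.9″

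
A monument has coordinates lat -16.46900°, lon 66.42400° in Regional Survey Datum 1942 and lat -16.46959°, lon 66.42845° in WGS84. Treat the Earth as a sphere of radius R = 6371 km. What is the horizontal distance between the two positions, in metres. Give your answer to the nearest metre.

479 m

Δφ = -16.46959° − -16.46900° = -0.00059°; Δλ = 66.42845° − 66.42400° = +0.00445°.
1° along a meridian = πR/180 = 111195 m.
ΔN = Δφ × 111195 = -65.6 m; ΔE = Δλ × 111195 × cos(-16.46900°) = +0.00445 × 111195 × 0.958973 = 474.5 m.
Distance = √(ΔE² + ΔN²) = √(474.5² + (-65.6)²) = 479.0 m.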